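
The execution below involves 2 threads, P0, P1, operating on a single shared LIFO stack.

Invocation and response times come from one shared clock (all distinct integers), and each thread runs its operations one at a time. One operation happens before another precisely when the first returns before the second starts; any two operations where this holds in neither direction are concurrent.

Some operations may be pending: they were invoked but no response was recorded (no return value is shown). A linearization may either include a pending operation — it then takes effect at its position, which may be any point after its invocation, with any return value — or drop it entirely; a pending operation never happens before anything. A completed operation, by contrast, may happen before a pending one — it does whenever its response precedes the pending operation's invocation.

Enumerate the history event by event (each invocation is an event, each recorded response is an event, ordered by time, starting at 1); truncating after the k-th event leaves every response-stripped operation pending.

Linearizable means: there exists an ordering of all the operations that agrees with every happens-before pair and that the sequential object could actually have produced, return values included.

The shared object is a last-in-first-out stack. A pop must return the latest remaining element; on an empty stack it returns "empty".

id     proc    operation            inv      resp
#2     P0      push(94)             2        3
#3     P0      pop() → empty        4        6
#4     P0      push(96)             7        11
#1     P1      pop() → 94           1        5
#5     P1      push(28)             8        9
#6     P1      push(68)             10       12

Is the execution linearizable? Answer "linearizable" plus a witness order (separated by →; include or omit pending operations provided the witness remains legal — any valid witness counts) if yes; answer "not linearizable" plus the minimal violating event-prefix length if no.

linearizable — witness: #2 → #1 → #3 → #4 → #5 → #6

step 1: #2 push(94) — stack <94>
step 2: #1 pop() → 94 — stack <>
step 3: #3 pop() → empty — stack <>
step 4: #4 push(96) — stack <96>
step 5: #5 push(28) — stack <96,28>
step 6: #6 push(68) — stack <96,28,68>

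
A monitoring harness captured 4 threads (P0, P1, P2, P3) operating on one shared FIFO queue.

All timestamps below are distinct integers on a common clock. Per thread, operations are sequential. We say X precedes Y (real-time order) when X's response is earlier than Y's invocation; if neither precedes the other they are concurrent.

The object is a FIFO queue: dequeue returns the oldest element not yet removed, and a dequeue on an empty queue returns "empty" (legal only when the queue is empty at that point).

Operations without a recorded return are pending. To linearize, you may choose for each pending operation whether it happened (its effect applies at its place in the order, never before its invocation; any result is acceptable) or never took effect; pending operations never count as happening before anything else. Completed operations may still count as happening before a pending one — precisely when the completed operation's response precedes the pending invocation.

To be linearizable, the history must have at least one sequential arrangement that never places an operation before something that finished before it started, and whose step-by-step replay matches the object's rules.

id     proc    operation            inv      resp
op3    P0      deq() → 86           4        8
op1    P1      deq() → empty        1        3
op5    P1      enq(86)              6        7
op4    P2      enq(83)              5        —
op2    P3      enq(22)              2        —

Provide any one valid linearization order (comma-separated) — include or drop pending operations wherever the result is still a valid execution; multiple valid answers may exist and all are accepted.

op1, op5, op2, op3

1. op1 deq() → empty, leaving queue <>
2. op5 enq(86), leaving queue <86>
3. op2 enq(22) (pending, included), leaving queue <86,22>
4. op3 deq() → 86, leaving queue <22>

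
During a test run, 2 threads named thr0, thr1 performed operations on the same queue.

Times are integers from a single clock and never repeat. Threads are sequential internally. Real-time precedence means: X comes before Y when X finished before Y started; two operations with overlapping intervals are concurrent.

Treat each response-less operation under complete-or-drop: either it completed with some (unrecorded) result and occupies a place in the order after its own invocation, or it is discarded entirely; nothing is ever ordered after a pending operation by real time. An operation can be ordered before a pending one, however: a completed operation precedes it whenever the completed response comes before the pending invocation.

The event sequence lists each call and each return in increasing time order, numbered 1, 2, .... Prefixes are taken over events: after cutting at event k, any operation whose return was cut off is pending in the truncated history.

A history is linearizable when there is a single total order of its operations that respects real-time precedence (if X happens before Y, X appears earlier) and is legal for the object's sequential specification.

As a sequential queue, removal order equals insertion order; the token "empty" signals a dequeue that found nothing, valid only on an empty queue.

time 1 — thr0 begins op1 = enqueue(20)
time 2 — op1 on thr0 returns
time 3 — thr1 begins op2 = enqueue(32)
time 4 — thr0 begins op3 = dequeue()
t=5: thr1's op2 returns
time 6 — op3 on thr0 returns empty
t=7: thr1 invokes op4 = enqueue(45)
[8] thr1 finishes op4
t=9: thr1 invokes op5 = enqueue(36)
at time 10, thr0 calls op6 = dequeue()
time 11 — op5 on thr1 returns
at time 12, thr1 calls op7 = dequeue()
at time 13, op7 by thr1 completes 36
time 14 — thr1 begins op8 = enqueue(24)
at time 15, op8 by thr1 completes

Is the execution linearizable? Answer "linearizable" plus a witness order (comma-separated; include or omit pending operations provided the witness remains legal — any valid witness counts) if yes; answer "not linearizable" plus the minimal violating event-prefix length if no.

not linearizable — minimal violating prefix: 6 events

cut after 5 events: linearizable; cut after 6 events (op3 responds, time 6): not linearizable
all 2 real-time-respecting orders fail — 3 completed queue operations, no legal replay
take op1, op2, op3: step 3 already fails, because op3 dequeue() → empty cannot occur there
take op1, op3, op2: step 2 already fails, because op3 dequeue() → empty cannot occur there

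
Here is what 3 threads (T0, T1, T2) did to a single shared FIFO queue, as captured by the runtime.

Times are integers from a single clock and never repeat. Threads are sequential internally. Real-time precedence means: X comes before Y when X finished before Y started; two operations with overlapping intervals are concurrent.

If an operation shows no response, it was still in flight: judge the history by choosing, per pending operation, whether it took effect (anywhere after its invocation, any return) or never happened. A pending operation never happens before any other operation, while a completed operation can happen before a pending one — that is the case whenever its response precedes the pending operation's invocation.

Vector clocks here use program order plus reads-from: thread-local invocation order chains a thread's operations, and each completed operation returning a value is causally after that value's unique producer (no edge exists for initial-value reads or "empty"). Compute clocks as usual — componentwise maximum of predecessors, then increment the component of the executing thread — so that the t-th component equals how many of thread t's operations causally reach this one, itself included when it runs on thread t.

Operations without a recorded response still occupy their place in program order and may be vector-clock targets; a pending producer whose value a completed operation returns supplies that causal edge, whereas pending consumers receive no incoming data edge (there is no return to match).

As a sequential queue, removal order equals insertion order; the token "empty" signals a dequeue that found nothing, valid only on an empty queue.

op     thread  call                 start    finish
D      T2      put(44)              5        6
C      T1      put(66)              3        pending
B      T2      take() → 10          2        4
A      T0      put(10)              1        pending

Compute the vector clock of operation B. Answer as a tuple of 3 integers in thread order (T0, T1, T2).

(1, 0, 1)

C, invoked 3, has no incoming edges; only T1's bump applies → (0, 1, 0)
A, invoked 1, has no incoming edges; only T0's bump applies → (1, 0, 0)
VC(B, invoked at 2): max of VC(A)=(1, 0, 0), then +1 on thread T2 → (1, 0, 1)
VC(D, invoked at 5): max of VC(B)=(1, 0, 1), then +1 on thread T2 → (1, 0, 2)
target: VC(B) = (1, 0, 1)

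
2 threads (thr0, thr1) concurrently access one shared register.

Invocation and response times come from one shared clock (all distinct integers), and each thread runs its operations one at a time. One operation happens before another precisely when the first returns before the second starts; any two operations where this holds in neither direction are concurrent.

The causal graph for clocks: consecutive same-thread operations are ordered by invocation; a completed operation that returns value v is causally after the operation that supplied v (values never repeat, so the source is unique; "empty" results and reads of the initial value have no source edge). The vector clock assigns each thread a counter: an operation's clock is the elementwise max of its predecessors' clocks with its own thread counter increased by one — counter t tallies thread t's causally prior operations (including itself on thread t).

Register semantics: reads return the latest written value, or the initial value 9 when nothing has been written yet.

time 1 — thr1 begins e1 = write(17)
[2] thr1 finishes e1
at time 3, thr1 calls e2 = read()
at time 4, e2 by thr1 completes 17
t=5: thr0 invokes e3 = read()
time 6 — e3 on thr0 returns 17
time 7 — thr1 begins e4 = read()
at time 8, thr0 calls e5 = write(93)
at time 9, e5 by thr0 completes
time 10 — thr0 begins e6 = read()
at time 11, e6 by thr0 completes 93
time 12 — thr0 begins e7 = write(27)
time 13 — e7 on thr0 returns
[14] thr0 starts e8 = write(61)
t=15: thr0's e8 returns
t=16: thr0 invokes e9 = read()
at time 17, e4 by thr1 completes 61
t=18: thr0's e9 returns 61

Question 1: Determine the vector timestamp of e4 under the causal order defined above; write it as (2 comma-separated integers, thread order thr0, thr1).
(5, 3)

e1, invoked 1, has no incoming edges; only thr1's bump applies → (0, 1)
VC(e2, invoked at 3): max of VC(e1)=(0, 1), then +1 on thread thr1 → (0, 2)
VC(e3, invoked at 5): max of VC(e1)=(0, 1), then +1 on thread thr0 → (1, 1)
VC(e5, invoked at 8): max of VC(e3)=(1, 1), then +1 on thread thr0 → (2, 1)
VC(e6, invoked at 10): max of VC(e5)=(2, 1), then +1 on thread thr0 → (3, 1)
VC(e7, invoked at 12): max of VC(e6)=(3, 1), then +1 on thread thr0 → (4, 1)
VC(e8, invoked at 14): max of VC(e7)=(4, 1), then +1 on thread thr0 → (5, 1)
VC(e9, invoked at 16): max of VC(e8)=(5, 1), then +1 on thread thr0 → (6, 1)
VC(e4, invoked at 7): max of VC(e2)=(0, 2), VC(e8)=(5, 1), then +1 on thread thr1 → (5, 3)
target: VC(e4) = (5, 3)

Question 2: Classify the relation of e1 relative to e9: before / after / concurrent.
before

e1 spans [1,2], e9 spans [16,18]
resp(e1)=2 < inv(e9)=16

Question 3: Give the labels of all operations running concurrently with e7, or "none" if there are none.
e4

e7 spans [12,13]: anything still running between times 12 and 13 counts as concurrent
e1 [1,2]: before
e2 [3,4]: before
e3 [5,6]: before
e4 [7,17]: concurrent
e5 [8,9]: before
e6 [10,11]: before
e8 [14,15]: after
e9 [16,18]: after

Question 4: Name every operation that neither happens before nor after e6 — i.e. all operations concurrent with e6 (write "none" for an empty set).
e4

concurrent with e6 ([10,11]): every op whose interval crosses 10..11
e1 [1,2]: before
e2 [3,4]: before
e3 [5,6]: before
e4 [7,17]: concurrent
e5 [8,9]: before
e7 [12,13]: after
e8 [14,15]: after
e9 [16,18]: after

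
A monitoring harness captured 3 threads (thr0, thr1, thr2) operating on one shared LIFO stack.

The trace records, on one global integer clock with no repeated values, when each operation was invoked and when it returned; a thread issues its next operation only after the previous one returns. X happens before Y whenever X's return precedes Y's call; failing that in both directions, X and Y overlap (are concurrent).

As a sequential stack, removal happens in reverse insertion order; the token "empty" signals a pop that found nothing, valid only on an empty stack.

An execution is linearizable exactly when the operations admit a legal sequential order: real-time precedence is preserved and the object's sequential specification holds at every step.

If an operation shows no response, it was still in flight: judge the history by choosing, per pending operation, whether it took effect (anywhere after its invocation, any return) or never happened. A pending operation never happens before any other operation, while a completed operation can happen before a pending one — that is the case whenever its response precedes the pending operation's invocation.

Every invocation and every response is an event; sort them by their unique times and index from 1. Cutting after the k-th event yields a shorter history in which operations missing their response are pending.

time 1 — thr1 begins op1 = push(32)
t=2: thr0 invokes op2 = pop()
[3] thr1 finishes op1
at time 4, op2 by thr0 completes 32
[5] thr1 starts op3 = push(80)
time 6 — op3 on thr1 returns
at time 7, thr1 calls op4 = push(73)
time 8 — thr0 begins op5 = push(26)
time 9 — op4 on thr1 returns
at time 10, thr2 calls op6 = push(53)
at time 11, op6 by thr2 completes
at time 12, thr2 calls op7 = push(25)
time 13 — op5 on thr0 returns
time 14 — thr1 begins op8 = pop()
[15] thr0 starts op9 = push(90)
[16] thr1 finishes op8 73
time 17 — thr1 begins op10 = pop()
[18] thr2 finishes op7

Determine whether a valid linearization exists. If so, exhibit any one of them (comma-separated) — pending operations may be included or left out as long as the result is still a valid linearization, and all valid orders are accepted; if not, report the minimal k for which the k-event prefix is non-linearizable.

prefix check: 1..15 passes, 1..16 fails once op8's time-16 response joins
all 6 real-time-respecting orders fail — 7 completed LIFO stack operations, no legal replay
every completion of the 2 pending operations (op7, op9) was checked; none linearizes
for example op1, op2, op3, op4, op5, op6, op8 (pending dropped) fails at step 7: op8 pop() → 73 is not legal there
for example op1, op2, op3, op4, op6, op5, op8 (pending dropped) fails at step 7: op8 pop() → 73 is not legal there

not linearizable — minimal violating prefix: 16 events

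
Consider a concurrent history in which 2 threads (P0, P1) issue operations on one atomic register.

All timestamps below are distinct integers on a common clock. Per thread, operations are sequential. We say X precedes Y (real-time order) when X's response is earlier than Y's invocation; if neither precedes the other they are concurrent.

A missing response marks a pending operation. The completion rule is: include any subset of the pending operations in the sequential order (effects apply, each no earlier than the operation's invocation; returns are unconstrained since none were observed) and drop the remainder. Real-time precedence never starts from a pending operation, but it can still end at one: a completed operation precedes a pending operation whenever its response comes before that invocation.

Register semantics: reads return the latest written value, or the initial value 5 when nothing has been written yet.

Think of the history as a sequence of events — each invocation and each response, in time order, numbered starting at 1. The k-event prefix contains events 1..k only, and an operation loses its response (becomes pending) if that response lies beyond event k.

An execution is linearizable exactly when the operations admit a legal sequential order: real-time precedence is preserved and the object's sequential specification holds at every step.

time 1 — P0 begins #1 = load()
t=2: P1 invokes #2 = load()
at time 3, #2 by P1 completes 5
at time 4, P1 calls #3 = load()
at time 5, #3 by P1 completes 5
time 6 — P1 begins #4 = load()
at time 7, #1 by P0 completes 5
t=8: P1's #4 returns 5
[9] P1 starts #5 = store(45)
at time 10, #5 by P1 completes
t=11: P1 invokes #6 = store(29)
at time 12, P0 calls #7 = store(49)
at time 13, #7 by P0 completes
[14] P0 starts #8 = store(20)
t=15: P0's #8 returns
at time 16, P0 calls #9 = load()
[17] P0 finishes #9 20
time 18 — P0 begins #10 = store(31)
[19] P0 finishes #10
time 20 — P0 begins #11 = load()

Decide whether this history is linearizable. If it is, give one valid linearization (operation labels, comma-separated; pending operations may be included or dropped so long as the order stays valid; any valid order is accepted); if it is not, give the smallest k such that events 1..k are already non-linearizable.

step 1: #1 load() → 5 — value 5
step 2: #2 load() → 5 — value 5
step 3: #3 load() → 5 — value 5
step 4: #4 load() → 5 — value 5
step 5: #5 store(45) — value 45
step 6: #6 store(29) (pending, included) — value 29
step 7: #7 store(49) — value 49
step 8: #8 store(20) — value 20
step 9: #9 load() → 20 — value 20
step 10: #10 store(31) — value 31

linearizable — witness: #1, #2, #3, #4, #5, #6, #7, #8, #9, #10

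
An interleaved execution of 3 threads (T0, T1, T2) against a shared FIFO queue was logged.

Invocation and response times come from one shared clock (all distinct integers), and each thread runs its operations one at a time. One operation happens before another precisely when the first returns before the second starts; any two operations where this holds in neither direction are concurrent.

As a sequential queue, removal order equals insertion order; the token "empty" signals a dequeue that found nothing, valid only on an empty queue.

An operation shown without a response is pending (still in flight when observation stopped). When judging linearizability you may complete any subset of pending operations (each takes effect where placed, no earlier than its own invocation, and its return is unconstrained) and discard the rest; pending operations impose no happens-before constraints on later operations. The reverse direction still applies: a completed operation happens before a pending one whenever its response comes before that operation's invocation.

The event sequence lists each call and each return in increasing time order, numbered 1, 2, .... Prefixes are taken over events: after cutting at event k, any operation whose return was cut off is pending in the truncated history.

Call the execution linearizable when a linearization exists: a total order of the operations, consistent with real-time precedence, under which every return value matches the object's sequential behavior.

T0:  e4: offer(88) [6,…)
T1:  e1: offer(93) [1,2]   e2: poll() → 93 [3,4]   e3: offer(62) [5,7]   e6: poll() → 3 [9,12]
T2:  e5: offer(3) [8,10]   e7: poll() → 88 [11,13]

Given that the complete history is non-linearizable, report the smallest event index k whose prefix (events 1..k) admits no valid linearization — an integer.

13

one valid order for events 1..12 is e1, e2, e3, e5, e4, e7, e6:
step 1: e1 offer(93) — queue <93>
step 2: e2 poll() → 93 — queue <>
step 3: e3 offer(62) — queue <62>
step 4: e5 offer(3) — queue <62,3>
step 5: e4 offer(88) (pending, included) — queue <62,3,88>
step 6: e7 poll() (pending, included) — queue <3,88>
step 7: e6 poll() → 3 — queue <88>
event 13 — e7's response, time 13 — after it, nothing linearizes
every completion of the 1 pending operation (e4) was checked; none linearizes
for example e1, e2, e3, e5, e6, e7 (pending dropped) fails at step 5: e6 poll() → 3 is not legal there
for example e1, e2, e3, e5, e7, e6 (pending dropped) fails at step 5: e7 poll() → 88 is not legal there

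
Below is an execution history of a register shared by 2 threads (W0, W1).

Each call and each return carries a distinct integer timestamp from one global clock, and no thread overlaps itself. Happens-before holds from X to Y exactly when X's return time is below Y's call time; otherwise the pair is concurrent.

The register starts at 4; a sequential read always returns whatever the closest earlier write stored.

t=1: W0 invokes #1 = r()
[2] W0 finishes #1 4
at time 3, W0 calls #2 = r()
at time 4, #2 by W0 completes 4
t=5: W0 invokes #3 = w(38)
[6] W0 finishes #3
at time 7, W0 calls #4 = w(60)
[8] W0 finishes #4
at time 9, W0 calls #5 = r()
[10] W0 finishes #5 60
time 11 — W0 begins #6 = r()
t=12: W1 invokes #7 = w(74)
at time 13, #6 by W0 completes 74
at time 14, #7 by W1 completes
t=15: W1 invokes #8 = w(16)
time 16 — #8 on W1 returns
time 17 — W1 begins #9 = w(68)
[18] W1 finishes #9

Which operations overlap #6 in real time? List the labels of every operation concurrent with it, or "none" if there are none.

#7

concurrent with #6 ([11,13]): every op whose interval crosses 11..13
#1 [1,2]: before
#2 [3,4]: before
#3 [5,6]: before
#4 [7,8]: before
#5 [9,10]: before
#7 [12,14]: concurrent
#8 [15,16]: after
#9 [17,18]: after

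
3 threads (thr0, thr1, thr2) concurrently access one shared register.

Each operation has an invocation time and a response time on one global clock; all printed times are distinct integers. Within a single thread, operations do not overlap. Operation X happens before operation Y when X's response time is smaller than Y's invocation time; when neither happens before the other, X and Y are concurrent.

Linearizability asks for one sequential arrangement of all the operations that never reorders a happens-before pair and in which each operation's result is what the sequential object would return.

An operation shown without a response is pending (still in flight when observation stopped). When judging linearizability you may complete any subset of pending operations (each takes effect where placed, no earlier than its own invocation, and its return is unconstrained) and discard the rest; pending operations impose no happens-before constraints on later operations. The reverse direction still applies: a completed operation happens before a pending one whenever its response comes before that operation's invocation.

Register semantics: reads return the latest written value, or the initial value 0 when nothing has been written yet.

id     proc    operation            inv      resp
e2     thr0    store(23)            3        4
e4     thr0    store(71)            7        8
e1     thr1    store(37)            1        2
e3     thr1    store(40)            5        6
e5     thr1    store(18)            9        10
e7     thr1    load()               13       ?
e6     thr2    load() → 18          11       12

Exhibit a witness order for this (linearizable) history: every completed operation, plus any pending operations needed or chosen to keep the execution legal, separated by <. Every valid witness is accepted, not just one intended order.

step 1: e1 store(37) — value 37
step 2: e2 store(23) — value 23
step 3: e3 store(40) — value 40
step 4: e4 store(71) — value 71
step 5: e5 store(18) — value 18
step 6: e6 load() → 18 — value 18

e1 < e2 < e3 < e4 < e5 < e6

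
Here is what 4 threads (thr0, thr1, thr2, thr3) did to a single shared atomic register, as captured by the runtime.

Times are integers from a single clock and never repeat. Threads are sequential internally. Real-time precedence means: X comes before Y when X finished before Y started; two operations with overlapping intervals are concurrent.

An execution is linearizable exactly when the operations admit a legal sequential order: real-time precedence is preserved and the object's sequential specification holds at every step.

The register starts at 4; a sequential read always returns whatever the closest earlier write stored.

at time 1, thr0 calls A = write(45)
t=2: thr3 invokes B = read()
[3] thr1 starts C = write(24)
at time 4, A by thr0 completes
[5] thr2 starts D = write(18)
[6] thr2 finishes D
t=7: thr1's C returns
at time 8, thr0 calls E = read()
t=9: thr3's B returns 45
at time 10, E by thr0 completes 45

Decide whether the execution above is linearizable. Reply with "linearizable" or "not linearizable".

the violation lands at event 10, E's response at time 10: events 1..9 linearize, events 1..10 do not
every one of the 15 real-time-consistent orders over 5 completed atomic register ops fails the sequential spec
e.g. A, B, C, D, E: illegal at step 5, since E read() → 45 cannot apply there
e.g. A, B, D, C, E: illegal at step 5, since E read() → 45 cannot apply there

not linearizable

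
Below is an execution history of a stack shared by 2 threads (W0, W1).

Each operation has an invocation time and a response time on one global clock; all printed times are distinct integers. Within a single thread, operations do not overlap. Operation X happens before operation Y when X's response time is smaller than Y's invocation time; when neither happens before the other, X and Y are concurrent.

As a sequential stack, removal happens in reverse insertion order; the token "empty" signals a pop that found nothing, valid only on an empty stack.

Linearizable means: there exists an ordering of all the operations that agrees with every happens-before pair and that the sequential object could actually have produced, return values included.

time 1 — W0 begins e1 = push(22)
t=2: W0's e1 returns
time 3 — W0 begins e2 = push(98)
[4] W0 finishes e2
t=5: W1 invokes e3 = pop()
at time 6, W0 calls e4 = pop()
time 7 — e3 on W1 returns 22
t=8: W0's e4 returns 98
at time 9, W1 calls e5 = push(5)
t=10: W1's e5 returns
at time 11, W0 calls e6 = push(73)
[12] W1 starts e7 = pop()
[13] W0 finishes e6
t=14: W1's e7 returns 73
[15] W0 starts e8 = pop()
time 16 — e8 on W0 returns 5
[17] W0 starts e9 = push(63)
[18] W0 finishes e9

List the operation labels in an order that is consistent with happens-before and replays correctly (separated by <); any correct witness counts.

1. e1 push(22), leaving stack <22>
2. e2 push(98), leaving stack <22,98>
3. e4 pop() → 98, leaving stack <22>
4. e3 pop() → 22, leaving stack <>
5. e5 push(5), leaving stack <5>
6. e6 push(73), leaving stack <5,73>
7. e7 pop() → 73, leaving stack <5>
8. e8 pop() → 5, leaving stack <>
9. e9 push(63), leaving stack <63>

e1 < e2 < e4 < e3 < e5 < e6 < e7 < e8 < e9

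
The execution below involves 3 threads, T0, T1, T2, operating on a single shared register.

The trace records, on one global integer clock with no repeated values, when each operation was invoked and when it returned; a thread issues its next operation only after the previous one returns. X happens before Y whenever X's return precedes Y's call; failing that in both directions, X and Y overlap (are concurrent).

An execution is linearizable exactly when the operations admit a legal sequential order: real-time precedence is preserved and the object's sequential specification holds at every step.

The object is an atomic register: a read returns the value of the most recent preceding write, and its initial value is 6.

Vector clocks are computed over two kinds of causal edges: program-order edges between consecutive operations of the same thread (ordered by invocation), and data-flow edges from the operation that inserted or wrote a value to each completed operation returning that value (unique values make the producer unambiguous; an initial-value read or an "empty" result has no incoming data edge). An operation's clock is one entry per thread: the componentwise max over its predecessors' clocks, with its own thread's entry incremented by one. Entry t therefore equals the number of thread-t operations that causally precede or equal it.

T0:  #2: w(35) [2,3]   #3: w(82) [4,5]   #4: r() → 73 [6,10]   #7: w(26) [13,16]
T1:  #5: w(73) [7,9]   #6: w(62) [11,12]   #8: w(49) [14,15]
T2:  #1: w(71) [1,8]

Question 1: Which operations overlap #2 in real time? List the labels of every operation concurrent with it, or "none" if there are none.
Answer: #1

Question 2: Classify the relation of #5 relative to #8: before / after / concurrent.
Answer: before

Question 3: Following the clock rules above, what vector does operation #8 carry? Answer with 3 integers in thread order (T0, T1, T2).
Answer: (0, 3, 0)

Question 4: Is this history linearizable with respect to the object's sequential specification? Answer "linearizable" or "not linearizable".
one valid linearization: #1, #2, #3, #5, #4, #6, #7, #8
after step 1 (#1 w(71)): value 71
after step 2 (#2 w(35)): value 35
after step 3 (#3 w(82)): value 82
after step 4 (#5 w(73)): value 73
after step 5 (#4 r() → 73): value 73
after step 6 (#6 w(62)): value 62
after step 7 (#7 w(26)): value 26
after step 8 (#8 w(49)): value 49

linearizable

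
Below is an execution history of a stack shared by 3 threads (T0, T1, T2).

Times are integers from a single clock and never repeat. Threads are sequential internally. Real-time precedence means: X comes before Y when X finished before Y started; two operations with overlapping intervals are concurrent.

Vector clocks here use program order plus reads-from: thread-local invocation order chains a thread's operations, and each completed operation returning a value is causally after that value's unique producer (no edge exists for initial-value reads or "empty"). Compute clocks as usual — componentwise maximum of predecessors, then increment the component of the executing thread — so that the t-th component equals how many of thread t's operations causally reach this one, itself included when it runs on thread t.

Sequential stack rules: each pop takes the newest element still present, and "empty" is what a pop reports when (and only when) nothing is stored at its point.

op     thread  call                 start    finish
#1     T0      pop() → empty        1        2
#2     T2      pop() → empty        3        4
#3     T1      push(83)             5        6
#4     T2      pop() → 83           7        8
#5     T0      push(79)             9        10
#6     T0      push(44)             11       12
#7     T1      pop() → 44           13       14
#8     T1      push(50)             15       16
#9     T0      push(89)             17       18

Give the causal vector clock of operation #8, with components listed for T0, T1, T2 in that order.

root op #2, invoked 3: fresh clock plus T2's own tick → (0, 0, 1)
root op #3, invoked 5: fresh clock plus T1's own tick → (0, 1, 0)
root op #1, invoked 1: fresh clock plus T0's own tick → (1, 0, 0)
VC(#5, invoked at 9): max of VC(#1)=(1, 0, 0), then +1 on thread T0 → (2, 0, 0)
VC(#4, invoked at 7): max of VC(#2)=(0, 0, 1), VC(#3)=(0, 1, 0), then +1 on thread T2 → (0, 1, 2)
VC(#6, invoked at 11): max of VC(#5)=(2, 0, 0), then +1 on thread T0 → (3, 0, 0)
VC(#9, invoked at 17): max of VC(#6)=(3, 0, 0), then +1 on thread T0 → (4, 0, 0)
VC(#7, invoked at 13): max of VC(#3)=(0, 1, 0), VC(#6)=(3, 0, 0), then +1 on thread T1 → (3, 2, 0)
VC(#8, invoked at 15): max of VC(#7)=(3, 2, 0), then +1 on thread T1 → (3, 3, 0)
target: VC(#8) = (3, 3, 0)

(3, 3, 0)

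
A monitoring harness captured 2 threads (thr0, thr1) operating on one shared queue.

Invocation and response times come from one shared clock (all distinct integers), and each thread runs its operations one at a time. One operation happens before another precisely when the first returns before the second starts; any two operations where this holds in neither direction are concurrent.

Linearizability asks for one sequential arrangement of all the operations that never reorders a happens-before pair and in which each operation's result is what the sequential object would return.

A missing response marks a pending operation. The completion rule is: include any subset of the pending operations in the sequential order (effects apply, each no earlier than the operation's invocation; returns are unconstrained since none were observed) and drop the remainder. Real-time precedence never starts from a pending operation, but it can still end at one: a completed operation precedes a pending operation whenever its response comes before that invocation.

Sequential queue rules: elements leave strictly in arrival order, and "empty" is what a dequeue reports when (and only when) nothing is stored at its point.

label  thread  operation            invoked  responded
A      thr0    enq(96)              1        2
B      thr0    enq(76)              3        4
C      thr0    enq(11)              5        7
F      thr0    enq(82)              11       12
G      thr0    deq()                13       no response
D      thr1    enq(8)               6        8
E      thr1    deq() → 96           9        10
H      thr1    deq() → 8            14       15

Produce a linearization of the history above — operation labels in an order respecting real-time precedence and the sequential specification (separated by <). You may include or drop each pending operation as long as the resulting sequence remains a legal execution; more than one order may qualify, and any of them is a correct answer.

1. A enq(96), leaving queue <96>
2. B enq(76), leaving queue <96,76>
3. D enq(8), leaving queue <96,76,8>
4. C enq(11), leaving queue <96,76,8,11>
5. E deq() → 96, leaving queue <76,8,11>
6. F enq(82), leaving queue <76,8,11,82>
7. G deq() (pending, included), leaving queue <8,11,82>
8. H deq() → 8, leaving queue <11,82>

A < B < D < C < E < F < G < H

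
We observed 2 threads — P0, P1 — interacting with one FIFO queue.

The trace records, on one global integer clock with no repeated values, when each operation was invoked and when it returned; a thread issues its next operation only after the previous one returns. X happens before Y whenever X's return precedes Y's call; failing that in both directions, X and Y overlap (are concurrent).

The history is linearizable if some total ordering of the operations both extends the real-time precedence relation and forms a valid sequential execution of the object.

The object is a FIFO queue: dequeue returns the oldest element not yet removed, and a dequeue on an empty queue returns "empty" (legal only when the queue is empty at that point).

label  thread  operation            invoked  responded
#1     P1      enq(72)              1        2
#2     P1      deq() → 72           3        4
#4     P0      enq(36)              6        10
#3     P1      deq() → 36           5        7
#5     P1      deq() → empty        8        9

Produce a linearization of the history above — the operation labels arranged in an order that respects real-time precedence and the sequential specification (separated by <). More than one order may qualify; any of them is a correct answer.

1. #1 enq(72), leaving queue <72>
2. #2 deq() → 72, leaving queue <>
3. #4 enq(36), leaving queue <36>
4. #3 deq() → 36, leaving queue <>
5. #5 deq() → empty, leaving queue <>

#1 < #2 < #4 < #3 < #5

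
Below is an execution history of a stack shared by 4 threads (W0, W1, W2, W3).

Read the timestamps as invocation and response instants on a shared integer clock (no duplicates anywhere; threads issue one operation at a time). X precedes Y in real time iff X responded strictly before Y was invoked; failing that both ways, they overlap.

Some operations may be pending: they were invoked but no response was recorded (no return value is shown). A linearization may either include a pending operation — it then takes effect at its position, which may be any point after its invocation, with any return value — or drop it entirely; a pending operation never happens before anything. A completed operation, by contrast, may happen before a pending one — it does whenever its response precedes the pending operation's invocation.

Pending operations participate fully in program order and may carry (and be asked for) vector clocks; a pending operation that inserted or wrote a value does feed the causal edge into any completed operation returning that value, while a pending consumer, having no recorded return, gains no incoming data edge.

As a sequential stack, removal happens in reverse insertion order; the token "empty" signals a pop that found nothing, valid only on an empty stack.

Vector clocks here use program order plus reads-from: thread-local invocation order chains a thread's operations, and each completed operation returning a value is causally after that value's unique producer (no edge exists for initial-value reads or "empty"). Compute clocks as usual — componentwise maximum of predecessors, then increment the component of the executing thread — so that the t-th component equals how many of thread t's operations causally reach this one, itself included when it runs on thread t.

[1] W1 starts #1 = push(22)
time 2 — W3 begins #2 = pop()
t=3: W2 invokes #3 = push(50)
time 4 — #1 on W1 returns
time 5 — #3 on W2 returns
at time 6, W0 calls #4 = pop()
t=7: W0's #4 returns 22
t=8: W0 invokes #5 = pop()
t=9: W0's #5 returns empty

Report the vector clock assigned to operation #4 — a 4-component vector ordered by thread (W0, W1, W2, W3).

(1, 1, 0, 0)

#2 (invocation 2): nothing precedes it; W3's component alone gives (0, 0, 0, 1)
#3 (invocation 3): nothing precedes it; W2's component alone gives (0, 0, 1, 0)
#1 (invocation 1): nothing precedes it; W1's component alone gives (0, 1, 0, 0)
from VC(#1)=(0, 1, 0, 0), #4 (invoked 6) maxes components and bumps W0 → (1, 1, 0, 0)
from VC(#4)=(1, 1, 0, 0), #5 (invoked 8) maxes components and bumps W0 → (2, 1, 0, 0)
target: VC(#4) = (1, 1, 0, 0)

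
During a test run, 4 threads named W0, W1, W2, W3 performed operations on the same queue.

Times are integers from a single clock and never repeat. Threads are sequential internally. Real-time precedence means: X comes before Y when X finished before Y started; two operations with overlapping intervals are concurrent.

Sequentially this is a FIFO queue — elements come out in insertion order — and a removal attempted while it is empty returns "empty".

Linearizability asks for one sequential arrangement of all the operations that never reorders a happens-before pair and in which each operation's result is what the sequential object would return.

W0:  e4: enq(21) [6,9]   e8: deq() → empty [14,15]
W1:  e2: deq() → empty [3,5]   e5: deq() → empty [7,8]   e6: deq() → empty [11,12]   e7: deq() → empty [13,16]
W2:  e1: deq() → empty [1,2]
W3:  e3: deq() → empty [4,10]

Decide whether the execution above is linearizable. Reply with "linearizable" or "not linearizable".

not linearizable

events 1..11 are fine; event 12 — the response of e6 at time 12 — makes the prefix non-linearizable
every one of the 8 real-time-consistent orders over 6 completed queue ops fails the sequential spec
sample order e1, e2, e3, e4, e5, e6 stalls at step 5 — e5 deq() → empty has no legal effect
sample order e1, e2, e3, e5, e4, e6 stalls at step 6 — e6 deq() → empty has no legal effect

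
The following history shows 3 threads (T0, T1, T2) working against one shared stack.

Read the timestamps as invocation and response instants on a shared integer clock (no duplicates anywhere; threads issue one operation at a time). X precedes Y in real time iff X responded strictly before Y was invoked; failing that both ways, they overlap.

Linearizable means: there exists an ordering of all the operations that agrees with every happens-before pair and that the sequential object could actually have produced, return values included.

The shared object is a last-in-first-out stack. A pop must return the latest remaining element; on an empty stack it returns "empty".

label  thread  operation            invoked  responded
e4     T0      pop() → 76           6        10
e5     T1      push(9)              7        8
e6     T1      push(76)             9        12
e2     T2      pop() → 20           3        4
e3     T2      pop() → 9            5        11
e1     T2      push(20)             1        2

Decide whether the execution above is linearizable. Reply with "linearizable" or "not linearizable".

linearizable

witness order: e1, e2, e5, e3, e6, e4
after step 1 (e1 push(20)): stack <20>
after step 2 (e2 pop() → 20): stack <>
after step 3 (e5 push(9)): stack <9>
after step 4 (e3 pop() → 9): stack <>
after step 5 (e6 push(76)): stack <76>
after step 6 (e4 pop() → 76): stack <>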